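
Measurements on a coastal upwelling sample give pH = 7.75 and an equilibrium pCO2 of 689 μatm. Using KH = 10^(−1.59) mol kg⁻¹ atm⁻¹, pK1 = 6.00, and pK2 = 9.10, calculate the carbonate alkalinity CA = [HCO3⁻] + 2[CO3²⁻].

CA = 1.08 mmol/kg

[CO2*] = KH · pCO2 = 10^(−1.59) × 689×10^-6 = 1.771×10^-5 mol/kg
α₀ = 1/(1 + K1/[H⁺] + K1K2/[H⁺]²) = 1/(1 + 10^+1.75 + 10^+0.40) = 0.01674
DIC = [CO2*]/α₀ = 1.771×10^-5 / 0.01674 = 1.058 mmol/kg
CA = (α₁ + 2α₂)·DIC = (0.9412 + 2×0.04204) × 1.058 = 1.08 mmol/kg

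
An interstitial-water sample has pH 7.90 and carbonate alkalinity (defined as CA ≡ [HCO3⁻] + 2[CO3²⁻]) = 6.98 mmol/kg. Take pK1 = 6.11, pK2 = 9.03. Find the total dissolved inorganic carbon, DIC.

DIC = 6.63 mmol/kg

CA = [HCO3⁻] + 2[CO3²⁻] = (α₁ + 2α₂)·DIC
At pH 7.90: [H⁺]/K1 = 10^-1.79 = 0.016218, K2/[H⁺] = 10^-1.13 = 0.074131
α₁ = 1/(1 + 0.016218 + 0.074131) = 1/1.0903 = 0.9171; α₂ = α₁·K2/[H⁺] = 0.06799
α₁ + 2α₂ = 1.0531
DIC = CA / (α₁ + 2α₂) = 6.98 / 1.0531 = 6.63 mmol/kg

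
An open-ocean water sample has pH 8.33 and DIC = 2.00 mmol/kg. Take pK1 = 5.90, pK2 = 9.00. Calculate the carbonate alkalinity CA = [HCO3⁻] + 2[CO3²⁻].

CA = 2.35 mmol/kg

CA = [HCO3⁻] + 2[CO3²⁻] = (α₁ + 2α₂)·DIC
At pH 8.33: [H⁺]/K1 = 10^-2.43 = 0.0037154, K2/[H⁺] = 10^-0.67 = 0.21380
α₁ = 1/(1 + 0.0037154 + 0.21380) = 1/1.2175 = 0.8213; α₂ = α₁·K2/[H⁺] = 0.1756
α₁ + 2α₂ = 1.1725
CA = 1.1725 × 2.00 = 2.35 mmol/kg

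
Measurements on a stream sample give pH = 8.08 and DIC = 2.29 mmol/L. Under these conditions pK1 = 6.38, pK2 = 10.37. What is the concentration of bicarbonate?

[HCO3⁻] = 2.23 mmol/L

α₁ = 1 / (1 + [H⁺]/K1 + K2/[H⁺]) = 1 / (1 + 10^-1.70 + 10^-2.29)
   = 1 / (1 + 0.019953 + 0.0051286) = 1/1.0251 = 0.9755
[HCO3⁻] = α₁ × DIC = 0.9755 × 2.29 = 2.23 mmol/L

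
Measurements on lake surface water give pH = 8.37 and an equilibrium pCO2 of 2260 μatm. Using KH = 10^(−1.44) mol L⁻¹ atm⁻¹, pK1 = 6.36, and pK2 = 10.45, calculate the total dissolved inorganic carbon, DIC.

DIC = 8.55 mmol/L

[CO2*] = KH · pCO2 = 10^(−1.44) × 2260×10^-6 = 8.206×10^-5 mol/L
α₀ = 1/(1 + K1/[H⁺] + K1K2/[H⁺]²) = 1/(1 + 10^+2.01 + 10^-0.07) = 0.009599
DIC = [CO2*]/α₀ = 8.206×10^-5 / 0.009599 = 8.55 mmol/L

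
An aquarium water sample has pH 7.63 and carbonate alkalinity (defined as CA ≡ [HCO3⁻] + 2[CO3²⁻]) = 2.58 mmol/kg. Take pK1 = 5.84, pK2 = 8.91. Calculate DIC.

DIC = 2.50 mmol/kg

CA = [HCO3⁻] + 2[CO3²⁻] = (α₁ + 2α₂)·DIC
At pH 7.63: [H⁺]/K1 = 10^-1.79 = 0.016218, K2/[H⁺] = 10^-1.28 = 0.052481
α₁ = 1/(1 + 0.016218 + 0.052481) = 1/1.0687 = 0.9357; α₂ = α₁·K2/[H⁺] = 0.04911
α₁ + 2α₂ = 1.0339
DIC = CA / (α₁ + 2α₂) = 2.58 / 1.0339 = 2.50 mmol/kg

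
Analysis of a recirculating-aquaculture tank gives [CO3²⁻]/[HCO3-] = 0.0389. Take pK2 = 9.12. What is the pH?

pH = 7.71

From K2 = [H⁺][CO3²⁻]/[HCO3-]:  pH = pK2 + log₁₀([CO3²⁻]/[HCO3-])
log₁₀(0.0389) = -1.410
pH = 9.12 + (-1.410) = 7.71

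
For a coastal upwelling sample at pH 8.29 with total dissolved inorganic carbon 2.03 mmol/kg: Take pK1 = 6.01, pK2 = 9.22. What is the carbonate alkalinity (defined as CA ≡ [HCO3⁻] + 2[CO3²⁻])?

CA = [HCO3⁻] + 2[CO3²⁻] = (α₁ + 2α₂)·DIC
At pH 8.29: [H⁺]/K1 = 10^-2.28 = 0.0052481, K2/[H⁺] = 10^-0.93 = 0.11749
α₁ = 1/(1 + 0.0052481 + 0.11749) = 1/1.1227 = 0.8907; α₂ = α₁·K2/[H⁺] = 0.1046
α₁ + 2α₂ = 1.1000
CA = 1.1000 × 2.03 = 2.23 mmol/kg

CA = 2.23 mmol/kg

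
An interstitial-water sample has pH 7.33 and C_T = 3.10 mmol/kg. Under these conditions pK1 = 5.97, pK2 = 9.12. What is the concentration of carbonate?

[CO3²⁻] = 0.0474 mmol/kg

α₂ = 1 / (1 + [H⁺]/K2 + [H⁺]²/(K1K2)) = 1 / (1 + 10^+1.79 + 10^+0.43)
   = 1 / (1 + 61.660 + 2.6915) = 1/65.351 = 0.01530
[CO3²⁻] = α₂ × DIC = 0.01530 × 3.10 = 0.0474 mmol/kg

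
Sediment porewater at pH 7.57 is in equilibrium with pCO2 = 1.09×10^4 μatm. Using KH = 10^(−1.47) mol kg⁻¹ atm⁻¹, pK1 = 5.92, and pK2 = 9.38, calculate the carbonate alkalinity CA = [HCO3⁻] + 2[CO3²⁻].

CA = 17.0 mmol/kg

[CO2*] = KH · pCO2 = 10^(−1.47) × 1.09×10^4×10^-6 = 3.693×10^-4 mol/kg
α₀ = 1/(1 + K1/[H⁺] + K1K2/[H⁺]²) = 1/(1 + 10^+1.65 + 10^-0.16) = 0.02157
DIC = [CO2*]/α₀ = 3.693×10^-4 / 0.02157 = 17.12 mmol/kg
CA = (α₁ + 2α₂)·DIC = (0.9635 + 2×0.01492) × 17.12 = 17.0 mmol/kg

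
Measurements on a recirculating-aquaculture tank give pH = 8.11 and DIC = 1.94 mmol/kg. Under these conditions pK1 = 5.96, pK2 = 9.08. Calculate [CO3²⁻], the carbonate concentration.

α₂ = 1 / (1 + [H⁺]/K2 + [H⁺]²/(K1K2)) = 1 / (1 + 10^+0.97 + 10^-1.18)
   = 1 / (1 + 9.3325 + 0.066069) = 1/10.399 = 0.09617
[CO3²⁻] = α₂ × DIC = 0.09617 × 1.94 = 0.187 mmol/kg

[CO3²⁻] = 0.187 mmol/kg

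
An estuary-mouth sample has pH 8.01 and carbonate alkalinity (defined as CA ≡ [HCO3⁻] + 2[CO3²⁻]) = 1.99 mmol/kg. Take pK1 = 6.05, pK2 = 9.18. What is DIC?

DIC = 1.89 mmol/kg

CA = [HCO3⁻] + 2[CO3²⁻] = (α₁ + 2α₂)·DIC
At pH 8.01: [H⁺]/K1 = 10^-1.96 = 0.010965, K2/[H⁺] = 10^-1.17 = 0.067608
α₁ = 1/(1 + 0.010965 + 0.067608) = 1/1.0786 = 0.9272; α₂ = α₁·K2/[H⁺] = 0.06268
α₁ + 2α₂ = 1.0525
DIC = CA / (α₁ + 2α₂) = 1.99 / 1.0525 = 1.89 mmol/kg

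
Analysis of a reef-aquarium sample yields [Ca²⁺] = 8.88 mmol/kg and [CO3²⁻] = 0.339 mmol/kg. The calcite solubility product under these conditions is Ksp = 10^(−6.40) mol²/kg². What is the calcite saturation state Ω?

Ω = 7.56

Ksp = 10^(−6.40) = 3.981×10^-7
Ω = [Ca²⁺][CO3²⁻]/Ksp = (8.88×10^-3)(0.339×10^-3) / 3.981×10^-7 = 7.56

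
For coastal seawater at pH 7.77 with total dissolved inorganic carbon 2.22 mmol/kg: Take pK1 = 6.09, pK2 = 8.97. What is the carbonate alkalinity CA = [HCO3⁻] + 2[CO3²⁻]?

CA = [HCO3⁻] + 2[CO3²⁻] = (α₁ + 2α₂)·DIC
At pH 7.77: [H⁺]/K1 = 10^-1.68 = 0.020893, K2/[H⁺] = 10^-1.20 = 0.063096
α₁ = 1/(1 + 0.020893 + 0.063096) = 1/1.0840 = 0.9225; α₂ = α₁·K2/[H⁺] = 0.05821
α₁ + 2α₂ = 1.0389
CA = 1.0389 × 2.22 = 2.31 mmol/kg

CA = 2.31 mmol/kg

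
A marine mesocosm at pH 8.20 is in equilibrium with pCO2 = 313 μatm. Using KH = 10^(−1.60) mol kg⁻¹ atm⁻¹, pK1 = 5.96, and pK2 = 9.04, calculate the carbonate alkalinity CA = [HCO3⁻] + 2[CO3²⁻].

CA = 1.76 mmol/kg

[CO2*] = KH · pCO2 = 10^(−1.60) × 313×10^-6 = 7.862×10^-6 mol/kg
α₀ = 1/(1 + K1/[H⁺] + K1K2/[H⁺]²) = 1/(1 + 10^+2.24 + 10^+1.40) = 0.005003
DIC = [CO2*]/α₀ = 7.862×10^-6 / 0.005003 = 1.572 mmol/kg
CA = (α₁ + 2α₂)·DIC = (0.8693 + 2×0.1257) × 1.572 = 1.76 mmol/kg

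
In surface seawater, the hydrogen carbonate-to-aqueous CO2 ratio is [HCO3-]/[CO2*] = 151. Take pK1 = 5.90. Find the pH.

From K1 = [H⁺][HCO3-]/[CO2*]:  pH = pK1 + log₁₀([HCO3-]/[CO2*])
log₁₀(151) = +2.179
pH = 5.90 + (+2.179) = 8.08

pH = 8.08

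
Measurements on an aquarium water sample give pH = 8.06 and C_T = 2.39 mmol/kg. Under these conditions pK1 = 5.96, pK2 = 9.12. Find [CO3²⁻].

α₂ = 1 / (1 + [H⁺]/K2 + [H⁺]²/(K1K2)) = 1 / (1 + 10^+1.06 + 10^-1.04)
   = 1 / (1 + 11.482 + 0.091201) = 1/12.573 = 0.07954
[CO3²⁻] = α₂ × DIC = 0.07954 × 2.39 = 0.190 mmol/kg

[CO3²⁻] = 0.190 mmol/kg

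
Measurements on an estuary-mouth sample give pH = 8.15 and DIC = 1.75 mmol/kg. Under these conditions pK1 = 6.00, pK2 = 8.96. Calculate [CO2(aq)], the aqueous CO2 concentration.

α₀ = 1 / (1 + K1/[H⁺] + K1K2/[H⁺]²) = 1 / (1 + 10^+2.15 + 10^+1.34)
   = 1 / (1 + 141.25 + 21.878) = 1/164.13 = 0.006093
[CO2*] = α₀ × DIC = 0.006093 × 1.75 = 0.0107 mmol/kg = 10.7 μmol/kg

[CO2*] = 10.7 μmol/kg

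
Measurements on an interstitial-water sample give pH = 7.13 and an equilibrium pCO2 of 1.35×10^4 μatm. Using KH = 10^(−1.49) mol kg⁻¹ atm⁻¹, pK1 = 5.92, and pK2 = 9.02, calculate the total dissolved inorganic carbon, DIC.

[CO2*] = KH · pCO2 = 10^(−1.49) × 1.35×10^4×10^-6 = 4.369×10^-4 mol/kg
α₀ = 1/(1 + K1/[H⁺] + K1K2/[H⁺]²) = 1/(1 + 10^+1.21 + 10^-0.68) = 0.05738
DIC = [CO2*]/α₀ = 4.369×10^-4 / 0.05738 = 7.61 mmol/kg

DIC = 7.61 mmol/kg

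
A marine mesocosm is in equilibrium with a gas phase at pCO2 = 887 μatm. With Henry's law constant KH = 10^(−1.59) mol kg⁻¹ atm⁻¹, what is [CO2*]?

KH = 10^(−1.59) = 2.570×10^-2 mol kg⁻¹ atm⁻¹
[CO2*] = KH · pCO2 = 2.570×10^-2 × 887×10^-6 atm = 2.28×10^-5 mol/kg

[CO2*] = 22.8 μmol/kg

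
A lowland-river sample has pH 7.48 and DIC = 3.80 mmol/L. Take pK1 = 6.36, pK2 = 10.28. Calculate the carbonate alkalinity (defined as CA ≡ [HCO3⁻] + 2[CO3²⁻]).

CA = 3.54 mmol/L

CA = [HCO3⁻] + 2[CO3²⁻] = (α₁ + 2α₂)·DIC
At pH 7.48: [H⁺]/K1 = 10^-1.12 = 0.075858, K2/[H⁺] = 10^-2.80 = 0.0015849
α₁ = 1/(1 + 0.075858 + 0.0015849) = 1/1.0774 = 0.9281; α₂ = α₁·K2/[H⁺] = 0.001471
α₁ + 2α₂ = 0.9311
CA = 0.9311 × 3.80 = 3.54 mmol/L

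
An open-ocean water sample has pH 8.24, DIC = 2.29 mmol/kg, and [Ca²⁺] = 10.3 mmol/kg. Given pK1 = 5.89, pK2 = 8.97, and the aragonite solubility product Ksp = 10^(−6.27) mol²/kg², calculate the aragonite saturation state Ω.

α₂ = 1 / (1 + [H⁺]/K2 + [H⁺]²/(K1K2)) = 1 / (1 + 10^+0.73 + 10^-1.62)
   = 1 / (1 + 5.3703 + 0.023988) = 1/6.3943 = 0.1564
[CO3²⁻] = α₂ × DIC = 0.1564 × 2.29 = 0.3581 mmol/kg
Ksp = 10^(−6.27) = 5.370×10^-7
Ω = [Ca²⁺][CO3²⁻]/Ksp = (10.3×10^-3)(3.581×10^-4) / 5.370×10^-7 = 6.87

Ω = 6.87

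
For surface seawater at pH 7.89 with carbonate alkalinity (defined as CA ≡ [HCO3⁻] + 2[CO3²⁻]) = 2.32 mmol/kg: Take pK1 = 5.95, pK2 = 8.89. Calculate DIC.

DIC = 2.15 mmol/kg

CA = [HCO3⁻] + 2[CO3²⁻] = (α₁ + 2α₂)·DIC
At pH 7.89: [H⁺]/K1 = 10^-1.94 = 0.011482, K2/[H⁺] = 10^-1.00 = 0.10000
α₁ = 1/(1 + 0.011482 + 0.10000) = 1/1.1115 = 0.8997; α₂ = α₁·K2/[H⁺] = 0.08997
α₁ + 2α₂ = 1.0796
DIC = CA / (α₁ + 2α₂) = 2.32 / 1.0796 = 2.15 mmol/kg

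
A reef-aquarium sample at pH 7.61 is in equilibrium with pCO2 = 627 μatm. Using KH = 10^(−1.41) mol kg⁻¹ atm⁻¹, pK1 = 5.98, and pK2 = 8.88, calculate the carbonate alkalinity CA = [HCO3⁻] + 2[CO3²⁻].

CA = 1.15 mmol/kg

[CO2*] = KH · pCO2 = 10^(−1.41) × 627×10^-6 = 2.439×10^-5 mol/kg
α₀ = 1/(1 + K1/[H⁺] + K1K2/[H⁺]²) = 1/(1 + 10^+1.63 + 10^+0.36) = 0.02176
DIC = [CO2*]/α₀ = 2.439×10^-5 / 0.02176 = 1.121 mmol/kg
CA = (α₁ + 2α₂)·DIC = (0.9284 + 2×0.04986) × 1.121 = 1.15 mmol/kg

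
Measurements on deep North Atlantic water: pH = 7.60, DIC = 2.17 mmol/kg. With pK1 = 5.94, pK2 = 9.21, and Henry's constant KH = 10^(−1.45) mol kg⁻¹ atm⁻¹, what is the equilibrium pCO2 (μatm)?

α₀ = 1 / (1 + K1/[H⁺] + K1K2/[H⁺]²) = 1 / (1 + 10^+1.66 + 10^+0.05)
   = 1 / (1 + 45.709 + 1.1220) = 1/47.831 = 0.02091
[CO2*] = α₀ × DIC = 0.02091 × 2.17 = 0.04537 mmol/kg
pCO2 = [CO2*]/KH = 4.537×10^-5 / 3.548×10^-2 = 1280 μatm

pCO2 = 1280 μatm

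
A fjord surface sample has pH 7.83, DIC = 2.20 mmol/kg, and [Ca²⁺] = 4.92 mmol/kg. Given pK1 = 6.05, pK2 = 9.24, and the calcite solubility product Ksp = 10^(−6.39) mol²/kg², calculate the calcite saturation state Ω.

α₂ = 1 / (1 + [H⁺]/K2 + [H⁺]²/(K1K2)) = 1 / (1 + 10^+1.41 + 10^-0.37)
   = 1 / (1 + 25.704 + 0.42658) = 1/27.131 = 0.03686
[CO3²⁻] = α₂ × DIC = 0.03686 × 2.20 = 0.08109 mmol/kg
Ksp = 10^(−6.39) = 4.074×10^-7
Ω = [Ca²⁺][CO3²⁻]/Ksp = (4.92×10^-3)(8.109×10^-5) / 4.074×10^-7 = 0.979

Ω = 0.979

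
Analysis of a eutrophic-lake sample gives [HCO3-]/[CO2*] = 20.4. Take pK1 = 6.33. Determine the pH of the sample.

pH = 7.64

From K1 = [H⁺][HCO3-]/[CO2*]:  pH = pK1 + log₁₀([HCO3-]/[CO2*])
log₁₀(20.4) = +1.310
pH = 6.33 + (+1.310) = 7.64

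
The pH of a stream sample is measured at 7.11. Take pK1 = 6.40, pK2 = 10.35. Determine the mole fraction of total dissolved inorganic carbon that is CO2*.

α₀ = 1 / (1 + K1/[H⁺] + K1K2/[H⁺]²) = 1 / (1 + 10^+0.71 + 10^-2.53)
   = 1 / (1 + 5.1286 + 0.0029512) = 1/6.1316 = 0.1631

α₀ = 0.163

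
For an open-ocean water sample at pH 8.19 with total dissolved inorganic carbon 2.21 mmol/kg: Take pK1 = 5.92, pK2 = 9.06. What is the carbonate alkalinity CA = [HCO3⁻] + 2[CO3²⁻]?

CA = [HCO3⁻] + 2[CO3²⁻] = (α₁ + 2α₂)·DIC
At pH 8.19: [H⁺]/K1 = 10^-2.27 = 0.0053703, K2/[H⁺] = 10^-0.87 = 0.13490
α₁ = 1/(1 + 0.0053703 + 0.13490) = 1/1.1403 = 0.8770; α₂ = α₁·K2/[H⁺] = 0.1183
α₁ + 2α₂ = 1.1136
CA = 1.1136 × 2.21 = 2.46 mmol/kg

CA = 2.46 mmol/kg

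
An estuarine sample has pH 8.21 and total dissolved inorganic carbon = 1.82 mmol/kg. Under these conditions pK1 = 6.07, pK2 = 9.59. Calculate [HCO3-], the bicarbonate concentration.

α₁ = 1 / (1 + [H⁺]/K1 + K2/[H⁺]) = 1 / (1 + 10^-2.14 + 10^-1.38)
   = 1 / (1 + 0.0072444 + 0.041687) = 1/1.0489 = 0.9534
[HCO3⁻] = α₁ × DIC = 0.9534 × 1.82 = 1.74 mmol/kg

[HCO3⁻] = 1.74 mmol/kg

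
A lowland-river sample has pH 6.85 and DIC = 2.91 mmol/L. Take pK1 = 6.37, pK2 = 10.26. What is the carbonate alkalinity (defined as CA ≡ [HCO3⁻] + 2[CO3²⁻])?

CA = 2.19 mmol/L

CA = [HCO3⁻] + 2[CO3²⁻] = (α₁ + 2α₂)·DIC
At pH 6.85: [H⁺]/K1 = 10^-0.48 = 0.33113, K2/[H⁺] = 10^-3.41 = 0.00038905
α₁ = 1/(1 + 0.33113 + 0.00038905) = 1/1.3315 = 0.7510; α₂ = α₁·K2/[H⁺] = 0.0002922
α₁ + 2α₂ = 0.7516
CA = 0.7516 × 2.91 = 2.19 mmol/L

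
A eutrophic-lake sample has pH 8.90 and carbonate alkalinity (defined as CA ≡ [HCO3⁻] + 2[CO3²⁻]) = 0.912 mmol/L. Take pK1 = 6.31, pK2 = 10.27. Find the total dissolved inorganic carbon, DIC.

DIC = 0.878 mmol/L

CA = [HCO3⁻] + 2[CO3²⁻] = (α₁ + 2α₂)·DIC
At pH 8.90: [H⁺]/K1 = 10^-2.59 = 0.0025704, K2/[H⁺] = 10^-1.37 = 0.042658
α₁ = 1/(1 + 0.0025704 + 0.042658) = 1/1.0452 = 0.9567; α₂ = α₁·K2/[H⁺] = 0.04081
α₁ + 2α₂ = 1.0384
DIC = CA / (α₁ + 2α₂) = 0.912 / 1.0384 = 0.878 mmol/L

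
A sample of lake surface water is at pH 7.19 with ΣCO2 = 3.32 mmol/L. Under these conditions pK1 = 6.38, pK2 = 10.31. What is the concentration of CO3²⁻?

α₂ = 1 / (1 + [H⁺]/K2 + [H⁺]²/(K1K2)) = 1 / (1 + 10^+3.12 + 10^+2.31)
   = 1 / (1 + 1318.3 + 204.17) = 1/1523.4 = 0.0006564
[CO3²⁻] = α₂ × DIC = 0.0006564 × 3.32 = 0.00218 mmol/L = 2.18 μmol/L

[CO3²⁻] = 2.18 μmol/L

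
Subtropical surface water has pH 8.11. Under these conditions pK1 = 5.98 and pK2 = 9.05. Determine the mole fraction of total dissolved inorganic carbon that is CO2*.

α₀ = 0.00661

α₀ = 1 / (1 + K1/[H⁺] + K1K2/[H⁺]²) = 1 / (1 + 10^+2.13 + 10^+1.19)
   = 1 / (1 + 134.90 + 15.488) = 1/151.38 = 0.006606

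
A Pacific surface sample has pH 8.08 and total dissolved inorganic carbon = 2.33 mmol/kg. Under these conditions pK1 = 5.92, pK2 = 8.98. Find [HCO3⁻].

[HCO3⁻] = 2.06 mmol/kg

α₁ = 1 / (1 + [H⁺]/K1 + K2/[H⁺]) = 1 / (1 + 10^-2.16 + 10^-0.90)
   = 1 / (1 + 0.0069183 + 0.12589) = 1/1.1328 = 0.8828
[HCO3⁻] = α₁ × DIC = 0.8828 × 2.33 = 2.06 mmol/kg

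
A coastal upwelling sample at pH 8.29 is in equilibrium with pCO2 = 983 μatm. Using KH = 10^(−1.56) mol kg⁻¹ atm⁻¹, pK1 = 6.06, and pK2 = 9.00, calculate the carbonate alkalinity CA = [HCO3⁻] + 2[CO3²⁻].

[CO2*] = KH · pCO2 = 10^(−1.56) × 983×10^-6 = 2.707×10^-5 mol/kg
α₀ = 1/(1 + K1/[H⁺] + K1K2/[H⁺]²) = 1/(1 + 10^+2.23 + 10^+1.52) = 0.004903
DIC = [CO2*]/α₀ = 2.707×10^-5 / 0.004903 = 5.521 mmol/kg
CA = (α₁ + 2α₂)·DIC = (0.8327 + 2×0.1624) × 5.521 = 6.39 mmol/kg

CA = 6.39 mmol/kg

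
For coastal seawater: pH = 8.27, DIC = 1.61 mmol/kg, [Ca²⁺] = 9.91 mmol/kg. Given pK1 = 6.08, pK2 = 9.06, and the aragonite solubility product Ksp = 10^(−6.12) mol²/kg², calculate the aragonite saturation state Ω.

α₂ = 1 / (1 + [H⁺]/K2 + [H⁺]²/(K1K2)) = 1 / (1 + 10^+0.79 + 10^-1.40)
   = 1 / (1 + 6.1660 + 0.039811) = 1/7.2058 = 0.1388
[CO3²⁻] = α₂ × DIC = 0.1388 × 1.61 = 0.2234 mmol/kg
Ksp = 10^(−6.12) = 7.586×10^-7
Ω = [Ca²⁺][CO3²⁻]/Ksp = (9.91×10^-3)(2.234×10^-4) / 7.586×10^-7 = 2.92

Ω = 2.92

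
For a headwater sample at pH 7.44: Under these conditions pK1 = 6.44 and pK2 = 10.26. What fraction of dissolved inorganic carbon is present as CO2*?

α₀ = 1 / (1 + K1/[H⁺] + K1K2/[H⁺]²) = 1 / (1 + 10^+1.00 + 10^-1.82)
   = 1 / (1 + 10.000 + 0.015136) = 1/11.015 = 0.09078

α₀ = 0.0908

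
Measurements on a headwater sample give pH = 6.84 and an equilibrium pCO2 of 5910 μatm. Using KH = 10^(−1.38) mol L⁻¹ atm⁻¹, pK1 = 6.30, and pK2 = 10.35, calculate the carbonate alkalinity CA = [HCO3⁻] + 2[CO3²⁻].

CA = 0.855 mmol/L

[CO2*] = KH · pCO2 = 10^(−1.38) × 5910×10^-6 = 2.464×10^-4 mol/L
α₀ = 1/(1 + K1/[H⁺] + K1K2/[H⁺]²) = 1/(1 + 10^+0.54 + 10^-2.97) = 0.2238
DIC = [CO2*]/α₀ = 2.464×10^-4 / 0.2238 = 1.101 mmol/L
CA = (α₁ + 2α₂)·DIC = (0.7760 + 2×0.0002398) × 1.101 = 0.855 mmol/L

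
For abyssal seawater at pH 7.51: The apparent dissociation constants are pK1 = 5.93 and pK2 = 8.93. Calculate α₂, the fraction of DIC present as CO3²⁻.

α₂ = 1 / (1 + [H⁺]/K2 + [H⁺]²/(K1K2)) = 1 / (1 + 10^+1.42 + 10^-0.16)
   = 1 / (1 + 26.303 + 0.69183) = 1/27.995 = 0.03572

α₂ = 0.0357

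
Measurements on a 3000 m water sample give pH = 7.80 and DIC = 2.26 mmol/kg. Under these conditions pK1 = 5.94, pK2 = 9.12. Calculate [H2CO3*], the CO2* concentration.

[CO2*] = 0.0294 mmol/kg

α₀ = 1 / (1 + K1/[H⁺] + K1K2/[H⁺]²) = 1 / (1 + 10^+1.86 + 10^+0.54)
   = 1 / (1 + 72.444 + 3.4674) = 1/76.911 = 0.01300
[CO2*] = α₀ × DIC = 0.01300 × 2.26 = 0.0294 mmol/kg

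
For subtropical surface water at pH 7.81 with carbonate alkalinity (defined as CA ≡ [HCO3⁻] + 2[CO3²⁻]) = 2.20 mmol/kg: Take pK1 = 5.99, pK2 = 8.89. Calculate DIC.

CA = [HCO3⁻] + 2[CO3²⁻] = (α₁ + 2α₂)·DIC
At pH 7.81: [H⁺]/K1 = 10^-1.82 = 0.015136, K2/[H⁺] = 10^-1.08 = 0.083176
α₁ = 1/(1 + 0.015136 + 0.083176) = 1/1.0983 = 0.9105; α₂ = α₁·K2/[H⁺] = 0.07573
α₁ + 2α₂ = 1.0620
DIC = CA / (α₁ + 2α₂) = 2.20 / 1.0620 = 2.07 mmol/kg

DIC = 2.07 mmol/kg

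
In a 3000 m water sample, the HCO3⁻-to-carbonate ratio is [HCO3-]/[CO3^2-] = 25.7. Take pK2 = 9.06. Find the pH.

From K2 = [H⁺][CO3^2-]/[HCO3-]:  pH = pK2 − log₁₀([HCO3-]/[CO3^2-])
log₁₀(25.7) = +1.410
pH = 9.06 − (+1.410) = 7.65

pH = 7.65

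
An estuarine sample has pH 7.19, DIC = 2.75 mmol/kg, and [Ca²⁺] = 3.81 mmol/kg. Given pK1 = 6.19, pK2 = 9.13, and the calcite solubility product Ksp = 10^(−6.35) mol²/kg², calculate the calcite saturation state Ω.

α₂ = 1 / (1 + [H⁺]/K2 + [H⁺]²/(K1K2)) = 1 / (1 + 10^+1.94 + 10^+0.94)
   = 1 / (1 + 87.096 + 8.7096) = 1/96.806 = 0.01033
[CO3²⁻] = α₂ × DIC = 0.01033 × 2.75 = 0.02841 mmol/kg
Ksp = 10^(−6.35) = 4.467×10^-7
Ω = [Ca²⁺][CO3²⁻]/Ksp = (3.81×10^-3)(2.841×10^-5) / 4.467×10^-7 = 0.242

Ω = 0.242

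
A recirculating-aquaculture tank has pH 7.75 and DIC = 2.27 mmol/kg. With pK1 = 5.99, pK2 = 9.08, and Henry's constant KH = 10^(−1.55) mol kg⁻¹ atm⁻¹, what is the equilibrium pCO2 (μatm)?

α₀ = 1 / (1 + K1/[H⁺] + K1K2/[H⁺]²) = 1 / (1 + 10^+1.76 + 10^+0.43)
   = 1 / (1 + 57.544 + 2.6915) = 1/61.236 = 0.01633
[CO2*] = α₀ × DIC = 0.01633 × 2.27 = 0.03707 mmol/kg
pCO2 = [CO2*]/KH = 3.707×10^-5 / 2.818×10^-2 = 1320 μatm

pCO2 = 1320 μatm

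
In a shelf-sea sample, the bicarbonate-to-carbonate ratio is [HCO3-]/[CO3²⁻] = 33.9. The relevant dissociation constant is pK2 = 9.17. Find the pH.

pH = 7.64

From K2 = [H⁺][CO3²⁻]/[HCO3-]:  pH = pK2 − log₁₀([HCO3-]/[CO3²⁻])
log₁₀(33.9) = +1.530
pH = 9.17 − (+1.530) = 7.64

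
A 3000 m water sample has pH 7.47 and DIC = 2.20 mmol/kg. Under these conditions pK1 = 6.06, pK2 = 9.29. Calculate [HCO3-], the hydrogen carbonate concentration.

α₁ = 1 / (1 + [H⁺]/K1 + K2/[H⁺]) = 1 / (1 + 10^-1.41 + 10^-1.82)
   = 1 / (1 + 0.038905 + 0.015136) = 1/1.0540 = 0.9487
[HCO3⁻] = α₁ × DIC = 0.9487 × 2.20 = 2.09 mmol/kg

[HCO3⁻] = 2.09 mmol/kg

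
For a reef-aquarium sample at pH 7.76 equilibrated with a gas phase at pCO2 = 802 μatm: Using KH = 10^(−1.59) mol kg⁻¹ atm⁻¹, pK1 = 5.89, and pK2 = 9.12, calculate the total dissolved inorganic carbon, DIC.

DIC = 1.62 mmol/kg

[CO2*] = KH · pCO2 = 10^(−1.59) × 802×10^-6 = 2.061×10^-5 mol/kg
α₀ = 1/(1 + K1/[H⁺] + K1K2/[H⁺]²) = 1/(1 + 10^+1.87 + 10^+0.51) = 0.01276
DIC = [CO2*]/α₀ = 2.061×10^-5 / 0.01276 = 1.62 mmol/kg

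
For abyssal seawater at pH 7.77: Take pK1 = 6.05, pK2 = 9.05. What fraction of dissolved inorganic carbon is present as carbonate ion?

α₂ = 1 / (1 + [H⁺]/K2 + [H⁺]²/(K1K2)) = 1 / (1 + 10^+1.28 + 10^-0.44)
   = 1 / (1 + 19.055 + 0.36308) = 1/20.418 = 0.04898

α₂ = 0.0490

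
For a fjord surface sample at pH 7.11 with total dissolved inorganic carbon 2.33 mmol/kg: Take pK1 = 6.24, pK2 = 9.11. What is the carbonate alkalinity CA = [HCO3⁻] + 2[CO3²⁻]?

CA = [HCO3⁻] + 2[CO3²⁻] = (α₁ + 2α₂)·DIC
At pH 7.11: [H⁺]/K1 = 10^-0.87 = 0.13490, K2/[H⁺] = 10^-2.00 = 0.010000
α₁ = 1/(1 + 0.13490 + 0.010000) = 1/1.1449 = 0.8734; α₂ = α₁·K2/[H⁺] = 0.008734
α₁ + 2α₂ = 0.8909
CA = 0.8909 × 2.33 = 2.08 mmol/kg

CA = 2.08 mmol/kg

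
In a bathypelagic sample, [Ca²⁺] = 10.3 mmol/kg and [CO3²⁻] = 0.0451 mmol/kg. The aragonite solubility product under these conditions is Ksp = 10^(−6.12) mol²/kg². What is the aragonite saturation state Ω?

Ksp = 10^(−6.12) = 7.586×10^-7
Ω = [Ca²⁺][CO3²⁻]/Ksp = (10.3×10^-3)(0.0451×10^-3) / 7.586×10^-7 = 0.612

Ω = 0.612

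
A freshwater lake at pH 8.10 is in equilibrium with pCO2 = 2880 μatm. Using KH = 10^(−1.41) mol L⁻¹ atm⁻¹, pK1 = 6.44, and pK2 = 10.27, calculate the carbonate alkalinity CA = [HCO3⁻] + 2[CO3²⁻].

[CO2*] = KH · pCO2 = 10^(−1.41) × 2880×10^-6 = 1.120×10^-4 mol/L
α₀ = 1/(1 + K1/[H⁺] + K1K2/[H⁺]²) = 1/(1 + 10^+1.66 + 10^-0.51) = 0.02127
DIC = [CO2*]/α₀ = 1.120×10^-4 / 0.02127 = 5.268 mmol/L
CA = (α₁ + 2α₂)·DIC = (0.9722 + 2×0.006573) × 5.268 = 5.19 mmol/L

CA = 5.19 mmol/L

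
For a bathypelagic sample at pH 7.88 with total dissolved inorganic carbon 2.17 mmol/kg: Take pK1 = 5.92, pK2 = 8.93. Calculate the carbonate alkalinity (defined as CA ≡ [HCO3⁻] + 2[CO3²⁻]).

CA = 2.32 mmol/kg

CA = [HCO3⁻] + 2[CO3²⁻] = (α₁ + 2α₂)·DIC
At pH 7.88: [H⁺]/K1 = 10^-1.96 = 0.010965, K2/[H⁺] = 10^-1.05 = 0.089125
α₁ = 1/(1 + 0.010965 + 0.089125) = 1/1.1001 = 0.9090; α₂ = α₁·K2/[H⁺] = 0.08102
α₁ + 2α₂ = 1.0710
CA = 1.0710 × 2.17 = 2.32 mmol/kg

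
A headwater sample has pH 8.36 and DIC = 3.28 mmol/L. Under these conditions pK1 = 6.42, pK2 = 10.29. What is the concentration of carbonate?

α₂ = 1 / (1 + [H⁺]/K2 + [H⁺]²/(K1K2)) = 1 / (1 + 10^+1.93 + 10^-0.01)
   = 1 / (1 + 85.114 + 0.97724) = 1/87.091 = 0.01148
[CO3²⁻] = α₂ × DIC = 0.01148 × 3.28 = 0.0377 mmol/L

[CO3²⁻] = 0.0377 mmol/L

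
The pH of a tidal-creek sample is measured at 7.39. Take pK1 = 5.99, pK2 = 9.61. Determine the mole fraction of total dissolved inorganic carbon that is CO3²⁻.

α₂ = 0.00576

α₂ = 1 / (1 + [H⁺]/K2 + [H⁺]²/(K1K2)) = 1 / (1 + 10^+2.22 + 10^+0.82)
   = 1 / (1 + 165.96 + 6.6069) = 1/173.57 = 0.005762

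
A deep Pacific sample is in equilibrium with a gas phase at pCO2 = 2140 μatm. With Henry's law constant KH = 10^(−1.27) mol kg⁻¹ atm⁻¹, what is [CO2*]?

[CO2*] = 115 μmol/kg

KH = 10^(−1.27) = 5.370×10^-2 mol kg⁻¹ atm⁻¹
[CO2*] = KH · pCO2 = 5.370×10^-2 × 2140×10^-6 atm = 1.15×10^-4 mol/kg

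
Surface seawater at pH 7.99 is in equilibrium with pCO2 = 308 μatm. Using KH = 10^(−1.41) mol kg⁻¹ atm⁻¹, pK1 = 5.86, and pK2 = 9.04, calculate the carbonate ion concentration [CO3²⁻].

[CO3²⁻] = 0.144 mmol/kg

[CO2*] = KH · pCO2 = 10^(−1.41) × 308×10^-6 = 1.198×10^-5 mol/kg
α₀ = 1/(1 + K1/[H⁺] + K1K2/[H⁺]²) = 1/(1 + 10^+2.13 + 10^+1.08) = 0.006760
DIC = [CO2*]/α₀ = 1.198×10^-5 / 0.006760 = 1.772 mmol/kg
[CO3²⁻] = α₂·DIC; α₂ = 0.08128, so [CO3²⁻] = 0.08128 × 1.772 = 0.144 mmol/kg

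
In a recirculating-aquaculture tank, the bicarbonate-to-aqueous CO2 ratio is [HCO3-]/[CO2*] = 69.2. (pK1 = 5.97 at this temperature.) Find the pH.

pH = 7.81

From K1 = [H⁺][HCO3-]/[CO2*]:  pH = pK1 + log₁₀([HCO3-]/[CO2*])
log₁₀(69.2) = +1.840
pH = 5.97 + (+1.840) = 7.81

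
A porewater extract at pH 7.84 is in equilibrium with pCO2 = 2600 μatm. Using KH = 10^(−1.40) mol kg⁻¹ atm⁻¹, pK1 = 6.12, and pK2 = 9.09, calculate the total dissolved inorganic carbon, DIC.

[CO2*] = KH · pCO2 = 10^(−1.40) × 2600×10^-6 = 1.035×10^-4 mol/kg
α₀ = 1/(1 + K1/[H⁺] + K1K2/[H⁺]²) = 1/(1 + 10^+1.72 + 10^+0.47) = 0.01772
DIC = [CO2*]/α₀ = 1.035×10^-4 / 0.01772 = 5.84 mmol/kg

DIC = 5.84 mmol/kg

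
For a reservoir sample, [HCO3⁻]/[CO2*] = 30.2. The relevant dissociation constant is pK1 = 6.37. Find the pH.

pH = 7.85

From K1 = [H⁺][HCO3⁻]/[CO2*]:  pH = pK1 + log₁₀([HCO3⁻]/[CO2*])
log₁₀(30.2) = +1.480
pH = 6.37 + (+1.480) = 7.85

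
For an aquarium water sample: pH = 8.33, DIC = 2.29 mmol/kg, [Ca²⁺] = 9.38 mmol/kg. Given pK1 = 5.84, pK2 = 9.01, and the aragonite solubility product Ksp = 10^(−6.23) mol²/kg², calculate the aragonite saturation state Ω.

Ω = 6.29

α₂ = 1 / (1 + [H⁺]/K2 + [H⁺]²/(K1K2)) = 1 / (1 + 10^+0.68 + 10^-1.81)
   = 1 / (1 + 4.7863 + 0.015488) = 1/5.8018 = 0.1724
[CO3²⁻] = α₂ × DIC = 0.1724 × 2.29 = 0.3947 mmol/kg
Ksp = 10^(−6.23) = 5.888×10^-7
Ω = [Ca²⁺][CO3²⁻]/Ksp = (9.38×10^-3)(3.947×10^-4) / 5.888×10^-7 = 6.29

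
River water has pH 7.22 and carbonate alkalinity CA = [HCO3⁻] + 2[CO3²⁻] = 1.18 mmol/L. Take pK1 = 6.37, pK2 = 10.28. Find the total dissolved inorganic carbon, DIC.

DIC = 1.35 mmol/L

CA = [HCO3⁻] + 2[CO3²⁻] = (α₁ + 2α₂)·DIC
At pH 7.22: [H⁺]/K1 = 10^-0.85 = 0.14125, K2/[H⁺] = 10^-3.06 = 0.00087096
α₁ = 1/(1 + 0.14125 + 0.00087096) = 1/1.1421 = 0.8756; α₂ = α₁·K2/[H⁺] = 0.0007626
α₁ + 2α₂ = 0.8771
DIC = CA / (α₁ + 2α₂) = 1.18 / 0.8771 = 1.35 mmol/L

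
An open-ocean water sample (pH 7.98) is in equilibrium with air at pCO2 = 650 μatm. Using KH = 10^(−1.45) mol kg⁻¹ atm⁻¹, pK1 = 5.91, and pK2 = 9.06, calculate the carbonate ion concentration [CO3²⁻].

[CO3²⁻] = 0.225 mmol/kg

[CO2*] = KH · pCO2 = 10^(−1.45) × 650×10^-6 = 2.306×10^-5 mol/kg
α₀ = 1/(1 + K1/[H⁺] + K1K2/[H⁺]²) = 1/(1 + 10^+2.07 + 10^+0.99) = 0.007797
DIC = [CO2*]/α₀ = 2.306×10^-5 / 0.007797 = 2.958 mmol/kg
[CO3²⁻] = α₂·DIC; α₂ = 0.07619, so [CO3²⁻] = 0.07619 × 2.958 = 0.225 mmol/kg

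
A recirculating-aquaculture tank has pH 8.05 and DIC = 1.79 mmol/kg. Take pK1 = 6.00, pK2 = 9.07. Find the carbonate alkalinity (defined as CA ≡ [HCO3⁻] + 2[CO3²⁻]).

CA = 1.93 mmol/kg

CA = [HCO3⁻] + 2[CO3²⁻] = (α₁ + 2α₂)·DIC
At pH 8.05: [H⁺]/K1 = 10^-2.05 = 0.0089125, K2/[H⁺] = 10^-1.02 = 0.095499
α₁ = 1/(1 + 0.0089125 + 0.095499) = 1/1.1044 = 0.9055; α₂ = α₁·K2/[H⁺] = 0.08647
α₁ + 2α₂ = 1.0784
CA = 1.0784 × 1.79 = 1.93 mmol/kg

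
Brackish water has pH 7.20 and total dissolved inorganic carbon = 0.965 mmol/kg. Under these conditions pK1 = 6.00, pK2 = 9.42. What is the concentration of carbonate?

α₂ = 1 / (1 + [H⁺]/K2 + [H⁺]²/(K1K2)) = 1 / (1 + 10^+2.22 + 10^+1.02)
   = 1 / (1 + 165.96 + 10.471) = 1/177.43 = 0.005636
[CO3²⁻] = α₂ × DIC = 0.005636 × 0.965 = 0.00544 mmol/kg = 5.44 μmol/kg

[CO3²⁻] = 5.44 μmol/kg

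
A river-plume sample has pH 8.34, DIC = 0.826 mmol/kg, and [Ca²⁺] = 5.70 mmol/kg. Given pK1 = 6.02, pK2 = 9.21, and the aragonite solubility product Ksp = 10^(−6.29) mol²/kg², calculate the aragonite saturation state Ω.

α₂ = 1 / (1 + [H⁺]/K2 + [H⁺]²/(K1K2)) = 1 / (1 + 10^+0.87 + 10^-1.45)
   = 1 / (1 + 7.4131 + 0.035481) = 1/8.4486 = 0.1184
[CO3²⁻] = α₂ × DIC = 0.1184 × 0.826 = 0.09777 mmol/kg
Ksp = 10^(−6.29) = 5.129×10^-7
Ω = [Ca²⁺][CO3²⁻]/Ksp = (5.70×10^-3)(9.777×10^-5) / 5.129×10^-7 = 1.09

Ω = 1.09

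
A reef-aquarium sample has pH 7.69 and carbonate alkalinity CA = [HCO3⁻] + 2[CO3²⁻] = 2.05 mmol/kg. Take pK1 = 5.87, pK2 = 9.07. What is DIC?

CA = [HCO3⁻] + 2[CO3²⁻] = (α₁ + 2α₂)·DIC
At pH 7.69: [H⁺]/K1 = 10^-1.82 = 0.015136, K2/[H⁺] = 10^-1.38 = 0.041687
α₁ = 1/(1 + 0.015136 + 0.041687) = 1/1.0568 = 0.9462; α₂ = α₁·K2/[H⁺] = 0.03945
α₁ + 2α₂ = 1.0251
DIC = CA / (α₁ + 2α₂) = 2.05 / 1.0251 = 2.00 mmol/kg

DIC = 2.00 mmol/kg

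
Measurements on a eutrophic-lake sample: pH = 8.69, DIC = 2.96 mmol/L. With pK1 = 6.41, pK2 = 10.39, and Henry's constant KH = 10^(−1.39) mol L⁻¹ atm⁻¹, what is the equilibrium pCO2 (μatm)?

pCO2 = 372 μatm

α₀ = 1 / (1 + K1/[H⁺] + K1K2/[H⁺]²) = 1 / (1 + 10^+2.28 + 10^+0.58)
   = 1 / (1 + 190.55 + 3.8019) = 1/195.35 = 0.005119
[CO2*] = α₀ × DIC = 0.005119 × 2.96 = 0.01515 mmol/L = 15.15 μmol/L
pCO2 = [CO2*]/KH = 1.515×10^-5 / 4.074×10^-2 = 372 μatm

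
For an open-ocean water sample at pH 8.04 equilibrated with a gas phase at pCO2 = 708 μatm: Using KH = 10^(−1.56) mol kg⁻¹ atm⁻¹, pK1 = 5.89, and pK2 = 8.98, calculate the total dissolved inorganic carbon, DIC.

[CO2*] = KH · pCO2 = 10^(−1.56) × 708×10^-6 = 1.950×10^-5 mol/kg
α₀ = 1/(1 + K1/[H⁺] + K1K2/[H⁺]²) = 1/(1 + 10^+2.15 + 10^+1.21) = 0.006310
DIC = [CO2*]/α₀ = 1.950×10^-5 / 0.006310 = 3.09 mmol/kg

DIC = 3.09 mmol/kg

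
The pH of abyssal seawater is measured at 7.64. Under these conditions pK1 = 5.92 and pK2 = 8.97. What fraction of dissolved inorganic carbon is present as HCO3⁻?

α₁ = 1 / (1 + [H⁺]/K1 + K2/[H⁺]) = 1 / (1 + 10^-1.72 + 10^-1.33)
   = 1 / (1 + 0.019055 + 0.046774) = 1/1.0658 = 0.9382

α₁ = 0.938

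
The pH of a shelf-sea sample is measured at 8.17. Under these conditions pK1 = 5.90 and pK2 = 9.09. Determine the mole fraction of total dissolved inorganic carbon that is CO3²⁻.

α₂ = 1 / (1 + [H⁺]/K2 + [H⁺]²/(K1K2)) = 1 / (1 + 10^+0.92 + 10^-1.35)
   = 1 / (1 + 8.3176 + 0.044668) = 1/9.3623 = 0.1068

α₂ = 0.107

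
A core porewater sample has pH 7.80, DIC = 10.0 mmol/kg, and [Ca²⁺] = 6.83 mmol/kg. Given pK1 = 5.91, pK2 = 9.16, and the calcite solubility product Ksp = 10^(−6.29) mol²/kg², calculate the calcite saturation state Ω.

Ω = 5.50

α₂ = 1 / (1 + [H⁺]/K2 + [H⁺]²/(K1K2)) = 1 / (1 + 10^+1.36 + 10^-0.53)
   = 1 / (1 + 22.909 + 0.29512) = 1/24.204 = 0.04132
[CO3²⁻] = α₂ × DIC = 0.04132 × 10.0 = 0.4132 mmol/kg
Ksp = 10^(−6.29) = 5.129×10^-7
Ω = [Ca²⁺][CO3²⁻]/Ksp = (6.83×10^-3)(4.132×10^-4) / 5.129×10^-7 = 5.50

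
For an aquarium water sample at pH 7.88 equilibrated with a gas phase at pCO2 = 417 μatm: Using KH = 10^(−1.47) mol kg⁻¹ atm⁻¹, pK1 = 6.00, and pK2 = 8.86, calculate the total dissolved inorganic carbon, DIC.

DIC = 1.20 mmol/kg

[CO2*] = KH · pCO2 = 10^(−1.47) × 417×10^-6 = 1.413×10^-5 mol/kg
α₀ = 1/(1 + K1/[H⁺] + K1K2/[H⁺]²) = 1/(1 + 10^+1.88 + 10^+0.90) = 0.01179
DIC = [CO2*]/α₀ = 1.413×10^-5 / 0.01179 = 1.20 mmol/kg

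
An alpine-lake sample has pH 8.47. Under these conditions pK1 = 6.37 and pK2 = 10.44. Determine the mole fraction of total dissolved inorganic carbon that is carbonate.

α₂ = 1 / (1 + [H⁺]/K2 + [H⁺]²/(K1K2)) = 1 / (1 + 10^+1.97 + 10^-0.13)
   = 1 / (1 + 93.325 + 0.74131) = 1/95.067 = 0.01052

α₂ = 0.0105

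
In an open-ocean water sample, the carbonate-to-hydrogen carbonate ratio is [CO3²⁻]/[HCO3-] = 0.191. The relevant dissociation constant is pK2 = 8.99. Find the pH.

From K2 = [H⁺][CO3²⁻]/[HCO3-]:  pH = pK2 + log₁₀([CO3²⁻]/[HCO3-])
log₁₀(0.191) = -0.719
pH = 8.99 + (-0.719) = 8.27

pH = 8.27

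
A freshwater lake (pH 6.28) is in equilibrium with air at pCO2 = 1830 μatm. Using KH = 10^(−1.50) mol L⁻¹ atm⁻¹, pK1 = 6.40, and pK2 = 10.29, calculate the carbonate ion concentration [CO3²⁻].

[CO3²⁻] = 0.00429 μmol/L

[CO2*] = KH · pCO2 = 10^(−1.50) × 1830×10^-6 = 5.787×10^-5 mol/L
α₀ = 1/(1 + K1/[H⁺] + K1K2/[H⁺]²) = 1/(1 + 10^-0.12 + 10^-4.13) = 0.5686
DIC = [CO2*]/α₀ = 5.787×10^-5 / 0.5686 = 0.1018 mmol/L
[CO3²⁻] = α₂·DIC; α₂ = 4.215×10^-5, so [CO3²⁻] = 4.215×10^-5 × 0.1018 = 4.29×10^-6 mmol/L = 0.00429 μmol/L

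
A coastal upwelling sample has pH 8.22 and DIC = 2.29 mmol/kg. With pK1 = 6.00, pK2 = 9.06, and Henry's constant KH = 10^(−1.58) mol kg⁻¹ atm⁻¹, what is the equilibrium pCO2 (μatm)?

pCO2 = 456 μatm

α₀ = 1 / (1 + K1/[H⁺] + K1K2/[H⁺]²) = 1 / (1 + 10^+2.22 + 10^+1.38)
   = 1 / (1 + 165.96 + 23.988) = 1/190.95 = 0.005237
[CO2*] = α₀ × DIC = 0.005237 × 2.29 = 0.01199 mmol/kg = 11.99 μmol/kg
pCO2 = [CO2*]/KH = 1.199×10^-5 / 2.630×10^-2 = 456 μatm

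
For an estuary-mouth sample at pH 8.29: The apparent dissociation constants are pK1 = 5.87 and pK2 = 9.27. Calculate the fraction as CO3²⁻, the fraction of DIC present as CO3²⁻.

α₂ = 0.0945

α₂ = 1 / (1 + [H⁺]/K2 + [H⁺]²/(K1K2)) = 1 / (1 + 10^+0.98 + 10^-1.44)
   = 1 / (1 + 9.5499 + 0.036308) = 1/10.586 = 0.09446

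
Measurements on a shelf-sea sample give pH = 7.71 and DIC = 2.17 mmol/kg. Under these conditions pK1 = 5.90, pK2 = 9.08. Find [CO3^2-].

α₂ = 1 / (1 + [H⁺]/K2 + [H⁺]²/(K1K2)) = 1 / (1 + 10^+1.37 + 10^-0.44)
   = 1 / (1 + 23.442 + 0.36308) = 1/24.805 = 0.04031
[CO3²⁻] = α₂ × DIC = 0.04031 × 2.17 = 0.0875 mmol/kg

[CO3²⁻] = 0.0875 mmol/kg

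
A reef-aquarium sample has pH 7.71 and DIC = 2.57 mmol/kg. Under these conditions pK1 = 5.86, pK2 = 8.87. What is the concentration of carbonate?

α₂ = 1 / (1 + [H⁺]/K2 + [H⁺]²/(K1K2)) = 1 / (1 + 10^+1.16 + 10^-0.69)
   = 1 / (1 + 14.454 + 0.20417) = 1/15.659 = 0.06386
[CO3²⁻] = α₂ × DIC = 0.06386 × 2.57 = 0.164 mmol/kg

[CO3²⁻] = 0.164 mmol/kg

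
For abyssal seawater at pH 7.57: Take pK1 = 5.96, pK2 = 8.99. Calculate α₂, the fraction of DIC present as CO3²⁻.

α₂ = 0.0358

α₂ = 1 / (1 + [H⁺]/K2 + [H⁺]²/(K1K2)) = 1 / (1 + 10^+1.42 + 10^-0.19)
   = 1 / (1 + 26.303 + 0.64565) = 1/27.948 = 0.03578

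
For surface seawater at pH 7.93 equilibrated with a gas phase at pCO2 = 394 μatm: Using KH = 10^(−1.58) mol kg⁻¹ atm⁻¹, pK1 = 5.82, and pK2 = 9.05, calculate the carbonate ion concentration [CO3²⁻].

[CO2*] = KH · pCO2 = 10^(−1.58) × 394×10^-6 = 1.036×10^-5 mol/kg
α₀ = 1/(1 + K1/[H⁺] + K1K2/[H⁺]²) = 1/(1 + 10^+2.11 + 10^+0.99) = 0.007163
DIC = [CO2*]/α₀ = 1.036×10^-5 / 0.007163 = 1.447 mmol/kg
[CO3²⁻] = α₂·DIC; α₂ = 0.07000, so [CO3²⁻] = 0.07000 × 1.447 = 0.101 mmol/kg

[CO3²⁻] = 0.101 mmol/kg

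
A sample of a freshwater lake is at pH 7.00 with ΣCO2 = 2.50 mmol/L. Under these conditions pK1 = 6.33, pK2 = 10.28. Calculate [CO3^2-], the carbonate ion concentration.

α₂ = 1 / (1 + [H⁺]/K2 + [H⁺]²/(K1K2)) = 1 / (1 + 10^+3.28 + 10^+2.61)
   = 1 / (1 + 1905.5 + 407.38) = 1/2313.8 = 0.0004322
[CO3²⁻] = α₂ × DIC = 0.0004322 × 2.50 = 0.00108 mmol/L = 1.08 μmol/L

[CO3²⁻] = 1.08 μmol/L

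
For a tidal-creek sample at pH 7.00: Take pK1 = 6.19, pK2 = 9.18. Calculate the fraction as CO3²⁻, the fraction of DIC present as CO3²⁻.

α₂ = 1 / (1 + [H⁺]/K2 + [H⁺]²/(K1K2)) = 1 / (1 + 10^+2.18 + 10^+1.37)
   = 1 / (1 + 151.36 + 23.442) = 1/175.80 = 0.005688

α₂ = 0.00569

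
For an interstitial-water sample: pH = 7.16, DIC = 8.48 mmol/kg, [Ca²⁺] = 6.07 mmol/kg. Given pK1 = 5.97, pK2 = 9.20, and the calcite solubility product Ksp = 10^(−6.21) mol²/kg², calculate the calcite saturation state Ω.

Ω = 0.709

α₂ = 1 / (1 + [H⁺]/K2 + [H⁺]²/(K1K2)) = 1 / (1 + 10^+2.04 + 10^+0.85)
   = 1 / (1 + 109.65 + 7.0795) = 1/117.73 = 0.008494
[CO3²⁻] = α₂ × DIC = 0.008494 × 8.48 = 0.07203 mmol/kg
Ksp = 10^(−6.21) = 6.166×10^-7
Ω = [Ca²⁺][CO3²⁻]/Ksp = (6.07×10^-3)(7.203×10^-5) / 6.166×10^-7 = 0.709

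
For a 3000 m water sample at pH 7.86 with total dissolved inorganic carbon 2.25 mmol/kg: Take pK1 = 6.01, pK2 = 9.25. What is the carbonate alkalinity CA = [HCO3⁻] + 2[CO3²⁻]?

CA = [HCO3⁻] + 2[CO3²⁻] = (α₁ + 2α₂)·DIC
At pH 7.86: [H⁺]/K1 = 10^-1.85 = 0.014125, K2/[H⁺] = 10^-1.39 = 0.040738
α₁ = 1/(1 + 0.014125 + 0.040738) = 1/1.0549 = 0.9480; α₂ = α₁·K2/[H⁺] = 0.03862
α₁ + 2α₂ = 1.0252
CA = 1.0252 × 2.25 = 2.31 mmol/kg

CA = 2.31 mmol/kg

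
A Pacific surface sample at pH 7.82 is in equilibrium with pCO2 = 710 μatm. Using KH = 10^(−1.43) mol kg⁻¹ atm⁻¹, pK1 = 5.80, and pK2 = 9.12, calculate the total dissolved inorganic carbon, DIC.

[CO2*] = KH · pCO2 = 10^(−1.43) × 710×10^-6 = 2.638×10^-5 mol/kg
α₀ = 1/(1 + K1/[H⁺] + K1K2/[H⁺]²) = 1/(1 + 10^+2.02 + 10^+0.72) = 0.009012
DIC = [CO2*]/α₀ = 2.638×10^-5 / 0.009012 = 2.93 mmol/kg

DIC = 2.93 mmol/kg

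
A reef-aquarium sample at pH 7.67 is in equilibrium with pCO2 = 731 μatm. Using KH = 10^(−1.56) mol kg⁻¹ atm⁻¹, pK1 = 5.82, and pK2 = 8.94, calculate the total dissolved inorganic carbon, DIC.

DIC = 1.52 mmol/kg

[CO2*] = KH · pCO2 = 10^(−1.56) × 731×10^-6 = 2.013×10^-5 mol/kg
α₀ = 1/(1 + K1/[H⁺] + K1K2/[H⁺]²) = 1/(1 + 10^+1.85 + 10^+0.58) = 0.01323
DIC = [CO2*]/α₀ = 2.013×10^-5 / 0.01323 = 1.52 mmol/kg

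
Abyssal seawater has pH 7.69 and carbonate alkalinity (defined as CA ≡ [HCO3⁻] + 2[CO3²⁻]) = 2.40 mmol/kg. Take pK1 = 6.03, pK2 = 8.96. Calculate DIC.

CA = [HCO3⁻] + 2[CO3²⁻] = (α₁ + 2α₂)·DIC
At pH 7.69: [H⁺]/K1 = 10^-1.66 = 0.021878, K2/[H⁺] = 10^-1.27 = 0.053703
α₁ = 1/(1 + 0.021878 + 0.053703) = 1/1.0756 = 0.9297; α₂ = α₁·K2/[H⁺] = 0.04993
α₁ + 2α₂ = 1.0296
DIC = CA / (α₁ + 2α₂) = 2.40 / 1.0296 = 2.33 mmol/kg

DIC = 2.33 mmol/kg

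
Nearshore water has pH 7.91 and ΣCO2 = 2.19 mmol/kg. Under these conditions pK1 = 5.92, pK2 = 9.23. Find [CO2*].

α₀ = 1 / (1 + K1/[H⁺] + K1K2/[H⁺]²) = 1 / (1 + 10^+1.99 + 10^+0.67)
   = 1 / (1 + 97.724 + 4.6774) = 1/103.40 = 0.009671
[CO2*] = α₀ × DIC = 0.009671 × 2.19 = 0.0212 mmol/kg

[CO2*] = 0.0212 mmol/kg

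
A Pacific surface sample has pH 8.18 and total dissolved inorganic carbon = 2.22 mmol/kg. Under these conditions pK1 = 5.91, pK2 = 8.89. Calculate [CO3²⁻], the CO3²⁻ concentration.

α₂ = 1 / (1 + [H⁺]/K2 + [H⁺]²/(K1K2)) = 1 / (1 + 10^+0.71 + 10^-1.56)
   = 1 / (1 + 5.1286 + 0.027542) = 1/6.1562 = 0.1624
[CO3²⁻] = α₂ × DIC = 0.1624 × 2.22 = 0.361 mmol/kg

[CO3²⁻] = 0.361 mmol/kg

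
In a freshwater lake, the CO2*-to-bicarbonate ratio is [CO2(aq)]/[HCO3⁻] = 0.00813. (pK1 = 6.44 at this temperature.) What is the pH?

From K1 = [H⁺][HCO3⁻]/[CO2(aq)]:  pH = pK1 − log₁₀([CO2(aq)]/[HCO3⁻])
log₁₀(0.00813) = -2.090
pH = 6.44 − (-2.090) = 8.53

pH = 8.53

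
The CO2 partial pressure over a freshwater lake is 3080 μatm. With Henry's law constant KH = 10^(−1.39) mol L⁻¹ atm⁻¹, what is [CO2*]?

[CO2*] = 125 μmol/L

KH = 10^(−1.39) = 4.074×10^-2 mol L⁻¹ atm⁻¹
[CO2*] = KH · pCO2 = 4.074×10^-2 × 3080×10^-6 atm = 1.25×10^-4 mol/L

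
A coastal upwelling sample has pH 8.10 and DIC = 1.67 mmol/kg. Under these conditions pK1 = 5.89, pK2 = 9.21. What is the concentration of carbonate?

[CO3²⁻] = 0.120 mmol/kg

α₂ = 1 / (1 + [H⁺]/K2 + [H⁺]²/(K1K2)) = 1 / (1 + 10^+1.11 + 10^-1.10)
   = 1 / (1 + 12.882 + 0.079433) = 1/13.962 = 0.07162
[CO3²⁻] = α₂ × DIC = 0.07162 × 1.67 = 0.120 mmol/kg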